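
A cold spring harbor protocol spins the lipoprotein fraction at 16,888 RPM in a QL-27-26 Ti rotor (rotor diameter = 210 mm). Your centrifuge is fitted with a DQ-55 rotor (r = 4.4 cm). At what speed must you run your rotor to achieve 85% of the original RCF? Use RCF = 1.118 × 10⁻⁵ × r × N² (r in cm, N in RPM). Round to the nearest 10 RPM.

Original rotor: r = 210 mm / 2 = 105 mm = 10.5 cm
RCF_original = 1.118 × 10⁻⁵ × 10.5 × (16888)² = 1.118 × 10⁻⁵ × 10.5 × 285,204,544 ≈ 33,480.2 × g
Target RCF = 0.85 × 33,480.2 ≈ 28,458.2 × g
28,458.2 = 1.118 × 10⁻⁵ × 4.4 × N²
N² = 28,458.2 / (4.9192 × 10⁻⁵) = 578,512,766
N ≈ √578,512,766 ≈ 24,052.3

≈ 24050 RPM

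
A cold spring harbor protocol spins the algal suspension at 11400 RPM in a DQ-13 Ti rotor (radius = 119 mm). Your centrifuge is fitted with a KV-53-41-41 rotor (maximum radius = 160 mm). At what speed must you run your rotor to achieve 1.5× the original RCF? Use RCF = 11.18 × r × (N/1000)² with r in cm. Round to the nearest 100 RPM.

12000 RPM

Original rotor: r = 119 mm = 11.9 cm
RCF_original = 11.18 × 11.9 × (11.4)² = 11.18 × 11.9 × 129.96 ≈ 17,290.1 × g
Target RCF = 1.5 × 17,290.1 ≈ 25,935.1 × g
Your rotor: r = 160 mm = 16.0 cm
25,935.1 = 11.18 × 16 × (N/1000)²
(N/1000)² = 25,935.1 / 178.88 = 144.986
N = 1000 × √144.986 ≈ 12,041.0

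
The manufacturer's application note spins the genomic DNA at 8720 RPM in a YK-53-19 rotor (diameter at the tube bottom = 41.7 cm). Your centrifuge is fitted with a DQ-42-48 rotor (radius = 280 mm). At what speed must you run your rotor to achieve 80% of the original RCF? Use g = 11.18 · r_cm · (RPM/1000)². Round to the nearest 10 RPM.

6730 RPM

Original rotor: r = 41.7 / 2 = 20.85 cm
RCF = 11.18 × r × (N/1000)²
RCF_original = 11.18 × 20.85 × (8.72)² = 11.18 × 20.85 × 76.0384 ≈ 17,724.8 × g
Target RCF = 0.8 × 17,724.8 ≈ 14,179.8 × g
Your rotor: r = 280 mm = 28.0 cm
14,179.8 = 11.18 × 28 × (N/1000)²
(N/1000)² = 14,179.8 / 313.04 = 45.29709
N = 1000 × √45.29709 ≈ 6,730.3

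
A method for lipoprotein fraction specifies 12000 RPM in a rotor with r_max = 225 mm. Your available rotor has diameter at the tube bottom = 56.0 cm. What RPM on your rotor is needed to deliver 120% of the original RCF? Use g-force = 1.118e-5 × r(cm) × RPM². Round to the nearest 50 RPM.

11800 RPM

Original rotor: r = 225 mm = 22.5 cm
RCF_original = 1.118 × 10⁻⁵ × 22.5 × (12000)² = 1.118 × 10⁻⁵ × 22.5 × 144,000,000 ≈ 36,223.2 × g
Target RCF = 1.2 × 36,223.2 ≈ 43,467.8 × g
Your rotor: r = 56.0 / 2 = 28 cm
43,467.8 = 1.118 × 10⁻⁵ × 28 × N²
N² = 43,467.8 / (31.304 × 10⁻⁵) = 138,857,015
N ≈ √138,857,015 ≈ 11,783.8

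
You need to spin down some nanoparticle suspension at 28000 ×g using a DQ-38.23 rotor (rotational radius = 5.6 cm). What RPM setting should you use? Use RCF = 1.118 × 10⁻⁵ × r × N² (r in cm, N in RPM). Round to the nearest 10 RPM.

≈ 21150 RPM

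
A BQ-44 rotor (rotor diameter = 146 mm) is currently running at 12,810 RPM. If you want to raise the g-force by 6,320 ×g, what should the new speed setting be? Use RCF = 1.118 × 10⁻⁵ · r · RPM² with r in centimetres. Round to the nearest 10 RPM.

15540 RPM

r = 146 mm / 2 = 73 mm = 7.3 cm
Current RCF = 1.118 × 10⁻⁵ × 7.3 × (12810)² = 1.118 × 10⁻⁵ × 7.3 × 164,096,100 ≈ 13,392.5 × g
Target RCF = 13,392.5 + 6,320 = 19,712.5 × g
N² = 19,712.5 / (8.1614 × 10⁻⁵) = 241,533,315
N ≈ √241,533,315 ≈ 15,541.3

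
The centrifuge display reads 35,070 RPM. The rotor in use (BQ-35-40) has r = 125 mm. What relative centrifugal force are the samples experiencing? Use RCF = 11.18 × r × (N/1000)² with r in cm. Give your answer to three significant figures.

r = 125 mm = 12.5 cm
RCF = 11.18 × r × (N/1000)²
RCF = 11.18 × 12.5 × (35.07)² = 11.18 × 12.5 × 1,229.9049 ≈ 171,879.2 × g

≈ 172000 ×g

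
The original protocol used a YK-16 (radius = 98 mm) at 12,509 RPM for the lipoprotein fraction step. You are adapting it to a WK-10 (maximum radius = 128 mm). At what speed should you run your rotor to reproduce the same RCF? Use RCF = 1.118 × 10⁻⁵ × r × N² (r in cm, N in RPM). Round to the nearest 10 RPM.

≈ 10950 RPM

Original rotor: r = 98 mm = 9.8 cm
RCF_original = 1.118 × 10⁻⁵ × 9.8 × (12509)² = 1.118 × 10⁻⁵ × 9.8 × 156,475,081 ≈ 17,144 × g
Your rotor: r = 128 mm = 12.8 cm
17,144 = 1.118 × 10⁻⁵ × 12.8 × N²
N² = 17,144 / (14.3104 × 10⁻⁵) = 119,800,984
N ≈ √119,800,984 ≈ 10,945.4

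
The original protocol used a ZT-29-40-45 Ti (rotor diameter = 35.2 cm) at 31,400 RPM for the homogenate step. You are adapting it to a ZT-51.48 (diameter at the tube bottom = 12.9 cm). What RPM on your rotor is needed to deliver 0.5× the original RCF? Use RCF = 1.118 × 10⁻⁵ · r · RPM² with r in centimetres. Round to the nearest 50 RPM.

Original rotor: r = 35.2 / 2 = 17.6 cm
RCF_original = 1.118 × 10⁻⁵ × 17.6 × (31400)² = 1.118 × 10⁻⁵ × 17.6 × 985,960,000 ≈ 194,005.4 × g
Target RCF = 0.5 × 194,005.4 ≈ 97,002.7 × g
Your rotor: r = 12.9 / 2 = 6.45 cm
97,002.7 = 1.118 × 10⁻⁵ × 6.45 × N²
N² = 97,002.7 / (7.2111 × 10⁻⁵) = 1,345,185,894
N ≈ √1,345,185,894 ≈ 36,676.8

≈ 36700 RPM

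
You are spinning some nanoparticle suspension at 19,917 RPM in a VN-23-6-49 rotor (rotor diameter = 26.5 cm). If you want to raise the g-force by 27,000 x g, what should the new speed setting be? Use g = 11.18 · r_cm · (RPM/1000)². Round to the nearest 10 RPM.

r = 26.5 / 2 = 13.25 cm
Current RCF = 11.18 × 13.25 × (19.917)² = 11.18 × 13.25 × 396.686889 ≈ 58,763.2 × g
Target RCF = 58,763.2 + 27,000 = 85,763.2 × g
(N/1000)² = 85,763.2 / 148.135 = 578.953
N = 1000 × √578.953 ≈ 24,061.4

24060 RPM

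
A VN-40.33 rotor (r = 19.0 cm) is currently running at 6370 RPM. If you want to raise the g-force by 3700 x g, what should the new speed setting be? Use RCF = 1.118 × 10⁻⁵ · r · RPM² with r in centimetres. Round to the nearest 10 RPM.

≈ 7620 RPM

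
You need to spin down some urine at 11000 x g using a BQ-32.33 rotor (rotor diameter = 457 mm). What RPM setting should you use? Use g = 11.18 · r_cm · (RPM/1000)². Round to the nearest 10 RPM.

N ≈ 6560 RPM

r = 457 mm / 2 = 228.5 mm = 22.85 cm
11,000 = 11.18 × 22.85 × (N/1000)²
(N/1000)² = 11,000 / 255.463 = 43.05907
N = 1000 × √43.05907 ≈ 6,561.9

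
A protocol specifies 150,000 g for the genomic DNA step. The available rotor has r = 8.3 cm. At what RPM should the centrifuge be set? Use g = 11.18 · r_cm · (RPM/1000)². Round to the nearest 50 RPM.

RCF = 11.18 × r × (N/1000)²
150,000 = 11.18 × 8.3 × (N/1000)²
(N/1000)² = 150,000 / 92.794 = 1616.484
N = 1000 × √1616.484 ≈ 40,205.5

N ≈ 40200 RPM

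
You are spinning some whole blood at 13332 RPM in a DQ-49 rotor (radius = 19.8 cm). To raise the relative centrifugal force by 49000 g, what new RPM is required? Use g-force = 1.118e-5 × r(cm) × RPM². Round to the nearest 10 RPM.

19980 RPM

Current RCF = 1.118 × 10⁻⁵ × 19.8 × (13332)² = 1.118 × 10⁻⁵ × 19.8 × 177,742,224 ≈ 39,345.7 × g
Target RCF = 39,345.7 + 49,000 = 88,345.7 × g
N² = 88,345.7 / (22.1364 × 10⁻⁵) = 399,096,962
N ≈ √399,096,962 ≈ 19,977.4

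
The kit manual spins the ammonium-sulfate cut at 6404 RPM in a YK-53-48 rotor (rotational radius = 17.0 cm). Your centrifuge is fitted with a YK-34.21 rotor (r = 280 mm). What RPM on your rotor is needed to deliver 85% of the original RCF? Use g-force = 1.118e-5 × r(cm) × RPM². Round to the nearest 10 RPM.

RCF = 1.118 × 10⁻⁵ × r × N²
RCF_original = 1.118 × 10⁻⁵ × 17 × (6404)² = 1.118 × 10⁻⁵ × 17 × 41,011,216 ≈ 7,794.6 × g
Target RCF = 0.85 × 7,794.6 ≈ 6,625.4 × g
Your rotor: r = 280 mm = 28.0 cm
6,625.4 = 1.118 × 10⁻⁵ × 28 × N²
N² = 6,625.4 / (31.304 × 10⁻⁵) = 21,164,707
N ≈ √21,164,707 ≈ 4,600.5

4600 RPM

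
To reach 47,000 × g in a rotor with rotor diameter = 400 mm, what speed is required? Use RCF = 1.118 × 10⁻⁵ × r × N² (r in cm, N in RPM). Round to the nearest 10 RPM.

≈ 14500 RPM

r = 400 mm / 2 = 200 mm = 20 cm
RCF = 1.118 × 10⁻⁵ × r × N²
47,000 = 1.118 × 10⁻⁵ × 20 × N²
N² = 47,000 / (22.36 × 10⁻⁵) = 210,196,780
N ≈ √210,196,780 ≈ 14,498.2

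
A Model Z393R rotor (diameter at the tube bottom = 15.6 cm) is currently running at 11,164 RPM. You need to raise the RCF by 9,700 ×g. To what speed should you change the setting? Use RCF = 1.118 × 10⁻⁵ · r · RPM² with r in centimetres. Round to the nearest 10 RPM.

15360 RPM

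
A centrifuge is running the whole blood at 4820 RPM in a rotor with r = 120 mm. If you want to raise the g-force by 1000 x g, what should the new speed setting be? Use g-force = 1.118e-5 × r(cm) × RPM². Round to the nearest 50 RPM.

5550 RPM

r = 120 mm = 12.0 cm
Current RCF = 1.118 × 10⁻⁵ × 12 × (4820)² = 1.118 × 10⁻⁵ × 12 × 23,232,400 ≈ 3,116.9 × g
Target RCF = 3,116.9 + 1,000 = 4,116.9 × g
N² = 4,116.9 / (13.416 × 10⁻⁵) = 30,686,494
N ≈ √30,686,494 ≈ 5,539.5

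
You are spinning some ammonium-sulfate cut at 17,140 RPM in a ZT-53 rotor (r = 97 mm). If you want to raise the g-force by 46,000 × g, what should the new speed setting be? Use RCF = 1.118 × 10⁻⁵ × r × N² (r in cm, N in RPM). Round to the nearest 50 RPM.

N₂ ≈ 26800 RPM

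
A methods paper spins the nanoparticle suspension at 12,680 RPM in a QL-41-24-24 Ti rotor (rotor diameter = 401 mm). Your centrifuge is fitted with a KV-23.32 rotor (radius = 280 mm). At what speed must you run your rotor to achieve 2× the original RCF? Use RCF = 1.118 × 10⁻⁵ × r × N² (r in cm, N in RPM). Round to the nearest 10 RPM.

15170 RPM

Original rotor: r = 401 mm / 2 = 200.5 mm = 20.05 cm
RCF_original = 1.118 × 10⁻⁵ × 20.05 × (12680)² = 1.118 × 10⁻⁵ × 20.05 × 160,782,400 ≈ 36,040.8 × g
Target RCF = 2 × 36,040.8 ≈ 72,081.6 × g
Your rotor: r = 280 mm = 28.0 cm
72,081.6 = 1.118 × 10⁻⁵ × 28 × N²
N² = 72,081.6 / (31.304 × 10⁻⁵) = 230,263,225
N ≈ √230,263,225 ≈ 15,174.4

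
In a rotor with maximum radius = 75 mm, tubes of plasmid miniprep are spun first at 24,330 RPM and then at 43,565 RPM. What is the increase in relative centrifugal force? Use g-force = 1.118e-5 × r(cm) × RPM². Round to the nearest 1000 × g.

r = 75 mm = 7.5 cm
RCF₁ = 1.118 × 10⁻⁵ × 7.5 × (24330)² = 1.118 × 10⁻⁵ × 7.5 × 591,948,900 ≈ 49,634.9 × g
RCF₂ = 1.118 × 10⁻⁵ × 7.5 × (43565)² = 1.118 × 10⁻⁵ × 7.5 × 1,897,909,225 ≈ 159,139.7 × g
Increase = 159,139.7 − 49,634.9 = 109,504.8

110000 x g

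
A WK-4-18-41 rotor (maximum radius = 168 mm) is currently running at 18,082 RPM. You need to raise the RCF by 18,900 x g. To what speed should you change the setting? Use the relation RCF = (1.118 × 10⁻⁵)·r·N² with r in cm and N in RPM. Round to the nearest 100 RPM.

r = 168 mm = 16.8 cm
Current RCF = 1.118 × 10⁻⁵ × 16.8 × (18082)² = 1.118 × 10⁻⁵ × 16.8 × 326,958,724 ≈ 61,410.7 × g
Target RCF = 61,410.7 + 18,900 = 80,310.7 × g
N² = 80,310.7 / (18.7824 × 10⁻⁵) = 427,584,867
N ≈ √427,584,867 ≈ 20,678.1

N₂ ≈ 20700 RPM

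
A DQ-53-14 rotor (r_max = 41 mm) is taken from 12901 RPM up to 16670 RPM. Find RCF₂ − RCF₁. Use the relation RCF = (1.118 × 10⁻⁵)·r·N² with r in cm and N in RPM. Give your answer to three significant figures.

≈ 5110 ×g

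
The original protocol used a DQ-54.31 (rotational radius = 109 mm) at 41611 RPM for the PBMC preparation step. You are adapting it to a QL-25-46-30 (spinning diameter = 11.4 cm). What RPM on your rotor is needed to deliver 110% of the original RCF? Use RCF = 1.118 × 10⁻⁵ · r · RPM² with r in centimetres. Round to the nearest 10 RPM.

Original rotor: r = 109 mm = 10.9 cm
RCF_original = 1.118 × 10⁻⁵ × 10.9 × (41611)² = 1.118 × 10⁻⁵ × 10.9 × 1,731,475,321 ≈ 211,001 × g
Target RCF = 1.1 × 211,001 ≈ 232,101.1 × g
Your rotor: r = 11.4 / 2 = 5.7 cm
232,101.1 = 1.118 × 10⁻⁵ × 5.7 × N²
N² = 232,101.1 / (6.3726 × 10⁻⁵) = 3,642,172,740
N ≈ √3,642,172,740 ≈ 60,350.4

≈ 60350 RPM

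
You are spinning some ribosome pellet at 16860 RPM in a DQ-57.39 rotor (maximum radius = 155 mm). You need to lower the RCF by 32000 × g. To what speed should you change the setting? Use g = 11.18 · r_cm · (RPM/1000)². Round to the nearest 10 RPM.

r = 155 mm = 15.5 cm
Current RCF = 11.18 × 15.5 × (16.86)² = 11.18 × 15.5 × 284.2596 ≈ 49,259.3 × g
Target RCF = 49,259.3 − 32,000 = 17,259.3 × g
(N/1000)² = 17,259.3 / 173.29 = 99.59778
N = 1000 × √99.59778 ≈ 9,979.9

9980 RPM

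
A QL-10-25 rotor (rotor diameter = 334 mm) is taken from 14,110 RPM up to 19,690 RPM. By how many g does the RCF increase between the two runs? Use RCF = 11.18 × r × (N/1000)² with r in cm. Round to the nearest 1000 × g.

≈ 35000 g

r = 334 mm / 2 = 167 mm = 16.7 cm
RCF₁ = 11.18 × 16.7 × (14.11)² = 11.18 × 16.7 × 199.0921 ≈ 37,171.7 × g
RCF₂ = 11.18 × 16.7 × (19.69)² = 11.18 × 16.7 × 387.6961 ≈ 72,385.2 × g
Increase = 72,385.2 − 37,171.7 = 35,213.5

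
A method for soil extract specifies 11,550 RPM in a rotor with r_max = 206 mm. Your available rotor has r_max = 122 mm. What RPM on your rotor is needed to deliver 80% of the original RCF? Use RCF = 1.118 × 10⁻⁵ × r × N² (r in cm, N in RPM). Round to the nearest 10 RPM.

Original rotor: r = 206 mm = 20.6 cm
RCF = 1.118 × 10⁻⁵ × r × N²
RCF_original = 1.118 × 10⁻⁵ × 20.6 × (11550)² = 1.118 × 10⁻⁵ × 20.6 × 133,402,500 ≈ 30,723.7 × g
Target RCF = 0.8 × 30,723.7 ≈ 24,579 × g
Your rotor: r = 122 mm = 12.2 cm
24,579 = 1.118 × 10⁻⁵ × 12.2 × N²
N² = 24,579 / (13.6396 × 10⁻⁵) = 180,203,232
N ≈ √180,203,232 ≈ 13,424.0

≈ 13420 RPM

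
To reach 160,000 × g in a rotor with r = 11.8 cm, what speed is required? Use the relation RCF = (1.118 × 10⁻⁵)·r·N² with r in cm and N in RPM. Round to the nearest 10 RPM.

160,000 = 1.118 × 10⁻⁵ × 11.8 × N²
N² = 160,000 / (13.1924 × 10⁻⁵) = 1,212,819,502
N ≈ √1,212,819,502 ≈ 34,825.6

≈ 34830 RPM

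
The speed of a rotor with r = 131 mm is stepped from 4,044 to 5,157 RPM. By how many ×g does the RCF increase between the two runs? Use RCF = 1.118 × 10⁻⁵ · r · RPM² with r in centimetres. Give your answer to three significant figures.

r = 131 mm = 13.1 cm
RCF₁ = 1.118 × 10⁻⁵ × 13.1 × (4044)² = 1.118 × 10⁻⁵ × 13.1 × 16,353,936 ≈ 2,395.2 × g
RCF₂ = 1.118 × 10⁻⁵ × 13.1 × (5157)² = 1.118 × 10⁻⁵ × 13.1 × 26,594,649 ≈ 3,895 × g
Increase = 3,895 − 2,395.2 = 1,499.8

1500 ×g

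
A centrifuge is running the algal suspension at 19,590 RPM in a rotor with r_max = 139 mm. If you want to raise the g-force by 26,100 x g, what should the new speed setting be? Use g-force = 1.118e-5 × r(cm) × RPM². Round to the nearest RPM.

r = 139 mm = 13.9 cm
Current RCF = 1.118 × 10⁻⁵ × 13.9 × (19590)² = 1.118 × 10⁻⁵ × 13.9 × 383,768,100 ≈ 59,638.3 × g
Target RCF = 59,638.3 + 26,100 = 85,738.3 × g
N² = 85,738.3 / (15.5402 × 10⁻⁵) = 551,719,412
N ≈ √551,719,412 ≈ 23,488.7

≈ 23489 RPM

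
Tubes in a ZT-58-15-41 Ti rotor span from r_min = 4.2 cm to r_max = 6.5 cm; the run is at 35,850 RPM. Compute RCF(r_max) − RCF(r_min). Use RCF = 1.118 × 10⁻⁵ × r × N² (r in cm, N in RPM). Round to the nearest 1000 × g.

RCF_max = 1.118 × 10⁻⁵ × 6.5 × (35850)² = 1.118 × 10⁻⁵ × 6.5 × 1,285,222,500 ≈ 93,397.1 × g
RCF_min = 1.118 × 10⁻⁵ × 4.2 × (35850)² = 1.118 × 10⁻⁵ × 4.2 × 1,285,222,500 ≈ 60,348.9 × g
ΔRCF = 93,397.1 − 60,348.9 = 33,048.2

33000 ×g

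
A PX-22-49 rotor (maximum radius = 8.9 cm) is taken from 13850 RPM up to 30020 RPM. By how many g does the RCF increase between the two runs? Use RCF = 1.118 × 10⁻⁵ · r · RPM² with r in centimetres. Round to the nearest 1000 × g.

RCF₁ = 1.118 × 10⁻⁵ × 8.9 × (13850)² = 1.118 × 10⁻⁵ × 8.9 × 191,822,500 ≈ 19,086.7 × g
RCF₂ = 1.118 × 10⁻⁵ × 8.9 × (30020)² = 1.118 × 10⁻⁵ × 8.9 × 901,200,400 ≈ 89,671.2 × g
Increase = 89,671.2 − 19,086.7 = 70,584.5

71000 g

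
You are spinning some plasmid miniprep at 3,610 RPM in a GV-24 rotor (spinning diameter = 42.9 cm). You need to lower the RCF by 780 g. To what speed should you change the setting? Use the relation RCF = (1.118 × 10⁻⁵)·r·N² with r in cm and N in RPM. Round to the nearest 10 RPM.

r = 42.9 / 2 = 21.45 cm
Current RCF = 1.118 × 10⁻⁵ × 21.45 × (3610)² = 1.118 × 10⁻⁵ × 21.45 × 13,032,100 ≈ 3,125.2 × g
Target RCF = 3,125.2 − 780 = 2,345.2 × g
N² = 2,345.2 / (23.9811 × 10⁻⁵) = 9,779,368
N ≈ √9,779,368 ≈ 3,127.2

≈ 3130 RPM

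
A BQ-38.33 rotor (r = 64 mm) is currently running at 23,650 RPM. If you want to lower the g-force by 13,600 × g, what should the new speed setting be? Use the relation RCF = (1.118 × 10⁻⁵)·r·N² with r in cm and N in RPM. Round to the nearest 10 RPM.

≈ 19220 RPM

r = 64 mm = 6.4 cm
Current RCF = 1.118 × 10⁻⁵ × 6.4 × (23650)² = 1.118 × 10⁻⁵ × 6.4 × 559,322,500 ≈ 40,020.6 × g
Target RCF = 40,020.6 − 13,600 = 26,420.6 × g
N² = 26,420.6 / (7.1552 × 10⁻⁵) = 369,250,335
N ≈ √369,250,335 ≈ 19,215.9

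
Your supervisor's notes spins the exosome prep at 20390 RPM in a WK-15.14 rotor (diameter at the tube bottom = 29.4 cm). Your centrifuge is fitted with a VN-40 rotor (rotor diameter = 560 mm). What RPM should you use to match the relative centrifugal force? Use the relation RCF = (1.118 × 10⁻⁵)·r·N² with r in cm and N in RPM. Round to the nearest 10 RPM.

Original rotor: r = 29.4 / 2 = 14.7 cm
RCF_original = 1.118 × 10⁻⁵ × 14.7 × (20390)² = 1.118 × 10⁻⁵ × 14.7 × 415,752,100 ≈ 68,327.2 × g
Your rotor: r = 560 mm / 2 = 280 mm = 28 cm
68,327.2 = 1.118 × 10⁻⁵ × 28 × N²
N² = 68,327.2 / (31.304 × 10⁻⁵) = 218,269,870
N ≈ √218,269,870 ≈ 14,774.0

≈ 14770 RPM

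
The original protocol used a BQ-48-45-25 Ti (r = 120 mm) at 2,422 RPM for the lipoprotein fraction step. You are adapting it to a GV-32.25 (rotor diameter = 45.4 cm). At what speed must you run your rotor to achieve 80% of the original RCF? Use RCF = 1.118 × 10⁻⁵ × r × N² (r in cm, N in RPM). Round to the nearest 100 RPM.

Original rotor: r = 120 mm = 12.0 cm
RCF_original = 1.118 × 10⁻⁵ × 12 × (2422)² = 1.118 × 10⁻⁵ × 12 × 5,866,084 ≈ 787 × g
Target RCF = 0.8 × 787 ≈ 629.6 × g
Your rotor: r = 45.4 / 2 = 22.7 cm
629.6 = 1.118 × 10⁻⁵ × 22.7 × N²
N² = 629.6 / (25.3786 × 10⁻⁵) = 2,480,830
N ≈ √2,480,830 ≈ 1,575.1

≈ 1600 RPM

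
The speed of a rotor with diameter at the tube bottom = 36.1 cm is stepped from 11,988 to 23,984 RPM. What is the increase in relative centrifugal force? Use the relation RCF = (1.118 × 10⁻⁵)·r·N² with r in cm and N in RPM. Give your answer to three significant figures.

87100 ×g

r = 36.1 / 2 = 18.05 cm
RCF₁ = 1.118 × 10⁻⁵ × 18.05 × (11988)² = 1.118 × 10⁻⁵ × 18.05 × 143,712,144 ≈ 29,001 × g
RCF₂ = 1.118 × 10⁻⁵ × 18.05 × (23984)² = 1.118 × 10⁻⁵ × 18.05 × 575,232,256 ≈ 116,081.3 × g
Increase = 116,081.3 − 29,001 = 87,080.3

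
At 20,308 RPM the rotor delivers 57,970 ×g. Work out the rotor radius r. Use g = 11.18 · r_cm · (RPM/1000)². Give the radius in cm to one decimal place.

≈ 12.6 cm

RCF = 11.18 × r × (N/1000)²
57970 = 11.18 × r × (20.308)²
r = 57970 / (11.18 × 412.414864) = 57970 / 4610.798 ≈ 12.573 cm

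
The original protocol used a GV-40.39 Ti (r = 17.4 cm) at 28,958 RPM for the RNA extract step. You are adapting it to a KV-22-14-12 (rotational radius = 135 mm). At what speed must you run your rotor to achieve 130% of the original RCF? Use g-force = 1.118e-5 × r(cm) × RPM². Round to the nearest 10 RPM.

37480 RPM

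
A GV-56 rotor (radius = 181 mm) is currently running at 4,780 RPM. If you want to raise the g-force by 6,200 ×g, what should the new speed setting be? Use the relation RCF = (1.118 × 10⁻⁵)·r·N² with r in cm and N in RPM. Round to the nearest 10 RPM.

r = 181 mm = 18.1 cm
Current RCF = 1.118 × 10⁻⁵ × 18.1 × (4780)² = 1.118 × 10⁻⁵ × 18.1 × 22,848,400 ≈ 4,623.6 × g
Target RCF = 4,623.6 + 6,200 = 10,823.6 × g
N² = 10,823.6 / (20.2358 × 10⁻⁵) = 53,487,384
N ≈ √53,487,384 ≈ 7,313.5

N₂ ≈ 7310 RPM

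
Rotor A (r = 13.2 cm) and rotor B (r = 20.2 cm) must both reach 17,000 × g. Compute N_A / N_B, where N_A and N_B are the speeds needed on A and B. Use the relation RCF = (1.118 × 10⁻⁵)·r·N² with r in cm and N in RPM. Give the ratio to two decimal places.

1.24

At fixed RCF, N ∝ 1/√r, so N_A/N_B = √(r_B/r_A) = √(20.2/13.2) = √1.530303 = 1.2371.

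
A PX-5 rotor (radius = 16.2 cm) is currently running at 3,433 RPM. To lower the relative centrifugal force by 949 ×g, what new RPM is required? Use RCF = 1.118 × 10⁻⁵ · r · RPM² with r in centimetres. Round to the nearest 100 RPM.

≈ 2600 RPM

Current RCF = 1.118 × 10⁻⁵ × 16.2 × (3433)² = 1.118 × 10⁻⁵ × 16.2 × 11,785,489 ≈ 2,134.5 × g
Target RCF = 2,134.5 − 949 = 1,185.5 × g
N² = 1,185.5 / (18.1116 × 10⁻⁵) = 6,545,529
N ≈ √6,545,529 ≈ 2,558.4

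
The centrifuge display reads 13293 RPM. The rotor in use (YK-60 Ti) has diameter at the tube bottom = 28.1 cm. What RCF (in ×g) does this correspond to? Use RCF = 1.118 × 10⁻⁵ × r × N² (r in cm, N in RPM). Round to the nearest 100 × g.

27800 ×g

r = 28.1 / 2 = 14.05 cm
RCF = 1.118 × 10⁻⁵ × r × N²
RCF = 1.118 × 10⁻⁵ × 14.05 × (13293)² = 1.118 × 10⁻⁵ × 14.05 × 176,703,849 ≈ 27,756.5 × g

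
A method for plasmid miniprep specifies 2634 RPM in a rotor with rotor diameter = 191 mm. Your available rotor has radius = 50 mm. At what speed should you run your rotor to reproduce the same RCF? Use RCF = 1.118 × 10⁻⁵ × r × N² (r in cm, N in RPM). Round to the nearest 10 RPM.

≈ 3640 RPM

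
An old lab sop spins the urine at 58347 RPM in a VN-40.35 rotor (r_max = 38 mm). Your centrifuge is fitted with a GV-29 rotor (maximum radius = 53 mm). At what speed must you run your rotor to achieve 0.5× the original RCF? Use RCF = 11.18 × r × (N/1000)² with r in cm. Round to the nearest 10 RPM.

Original rotor: r = 38 mm = 3.8 cm
RCF_original = 11.18 × 3.8 × (58.347)² = 11.18 × 3.8 × 3,404.372409 ≈ 144,631.4 × g
Target RCF = 0.5 × 144,631.4 ≈ 72,315.7 × g
Your rotor: r = 53 mm = 5.3 cm
72,315.7 = 11.18 × 5.3 × (N/1000)²
(N/1000)² = 72,315.7 / 59.254 = 1220.436
N = 1000 × √1220.436 ≈ 34,934.7

34930 RPM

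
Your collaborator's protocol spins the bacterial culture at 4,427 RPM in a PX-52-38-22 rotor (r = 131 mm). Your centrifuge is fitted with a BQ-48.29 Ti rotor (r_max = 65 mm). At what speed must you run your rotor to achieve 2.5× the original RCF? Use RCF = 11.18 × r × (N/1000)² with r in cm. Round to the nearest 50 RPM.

9950 RPM

Original rotor: r = 131 mm = 13.1 cm
RCF_original = 11.18 × 13.1 × (4.427)² = 11.18 × 13.1 × 19.598329 ≈ 2,870.3 × g
Target RCF = 2.5 × 2,870.3 ≈ 7,175.8 × g
Your rotor: r = 65 mm = 6.5 cm
7,175.8 = 11.18 × 6.5 × (N/1000)²
(N/1000)² = 7,175.8 / 72.67 = 98.74501
N = 1000 × √98.74501 ≈ 9,937.1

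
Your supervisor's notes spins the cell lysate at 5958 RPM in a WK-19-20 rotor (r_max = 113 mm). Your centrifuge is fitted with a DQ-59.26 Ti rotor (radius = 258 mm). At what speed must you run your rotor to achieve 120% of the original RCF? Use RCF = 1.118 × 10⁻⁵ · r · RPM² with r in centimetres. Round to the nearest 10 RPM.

4320 RPM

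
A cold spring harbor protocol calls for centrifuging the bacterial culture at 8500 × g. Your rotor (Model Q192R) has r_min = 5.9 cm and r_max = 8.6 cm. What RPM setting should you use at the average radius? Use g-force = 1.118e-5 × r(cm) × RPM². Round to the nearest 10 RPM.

r_avg = (5.9 + 8.6) / 2 = 7.25 cm
8,500 = 1.118 × 10⁻⁵ × 7.25 × N²
N² = 8,500 / (8.1055 × 10⁻⁵) = 104,867,066
N ≈ √104,867,066 ≈ 10,240.5

≈ 10240 RPM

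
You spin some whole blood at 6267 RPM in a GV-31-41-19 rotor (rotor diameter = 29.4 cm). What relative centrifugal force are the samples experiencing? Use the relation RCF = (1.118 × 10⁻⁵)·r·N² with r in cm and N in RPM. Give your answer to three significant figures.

≈ 6450 g

r = 29.4 / 2 = 14.7 cm
RCF = 1.118 × 10⁻⁵ × 14.7 × (6267)² = 1.118 × 10⁻⁵ × 14.7 × 39,275,289 ≈ 6,454.7 × g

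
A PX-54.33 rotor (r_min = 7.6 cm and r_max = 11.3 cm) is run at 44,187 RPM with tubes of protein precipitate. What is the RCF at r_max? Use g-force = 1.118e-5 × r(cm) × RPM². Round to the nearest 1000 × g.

Use r_max = 11.3 cm.
RCF = 1.118 × 10⁻⁵ × r × N²
RCF = 1.118 × 10⁻⁵ × 11.3 × (44187)² = 1.118 × 10⁻⁵ × 11.3 × 1,952,490,969 ≈ 246,666 × g

≈ 247000 g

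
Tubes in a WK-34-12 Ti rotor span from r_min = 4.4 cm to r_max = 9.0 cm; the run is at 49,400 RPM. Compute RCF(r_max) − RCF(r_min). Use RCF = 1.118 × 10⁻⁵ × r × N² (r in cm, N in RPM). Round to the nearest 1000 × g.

ΔRCF ≈ 126000 g

ΔRCF = 1.118 × 10⁻⁵ × (r_max − r_min) × N² = 1.118 × 10⁻⁵ × 4.6 × 2,440,360,000 ≈ 125,502.8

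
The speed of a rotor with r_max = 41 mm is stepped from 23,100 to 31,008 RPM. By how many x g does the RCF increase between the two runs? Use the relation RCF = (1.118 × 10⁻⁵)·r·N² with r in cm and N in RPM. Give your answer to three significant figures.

≈ 19600 x g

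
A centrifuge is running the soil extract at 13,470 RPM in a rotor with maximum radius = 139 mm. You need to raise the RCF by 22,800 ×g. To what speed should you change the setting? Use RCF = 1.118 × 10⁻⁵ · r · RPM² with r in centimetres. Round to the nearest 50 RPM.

18100 RPM

r = 139 mm = 13.9 cm
Current RCF = 1.118 × 10⁻⁵ × 13.9 × (13470)² = 1.118 × 10⁻⁵ × 13.9 × 181,440,900 ≈ 28,196.3 × g
Target RCF = 28,196.3 + 22,800 = 50,996.3 × g
N² = 50,996.3 / (15.5402 × 10⁻⁵) = 328,157,295
N ≈ √328,157,295 ≈ 18,115.1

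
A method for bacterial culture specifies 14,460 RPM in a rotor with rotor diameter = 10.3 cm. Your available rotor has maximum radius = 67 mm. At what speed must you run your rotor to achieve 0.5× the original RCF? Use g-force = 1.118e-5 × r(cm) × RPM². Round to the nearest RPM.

≈ 8964 RPM

Original rotor: r = 10.3 / 2 = 5.15 cm
RCF_original = 1.118 × 10⁻⁵ × 5.15 × (14460)² = 1.118 × 10⁻⁵ × 5.15 × 209,091,600 ≈ 12,038.9 × g
Target RCF = 0.5 × 12,038.9 ≈ 6,019.4 × g
Your rotor: r = 67 mm = 6.7 cm
6,019.4 = 1.118 × 10⁻⁵ × 6.7 × N²
N² = 6,019.4 / (7.4906 × 10⁻⁵) = 80,359,384
N ≈ √80,359,384 ≈ 8,964.3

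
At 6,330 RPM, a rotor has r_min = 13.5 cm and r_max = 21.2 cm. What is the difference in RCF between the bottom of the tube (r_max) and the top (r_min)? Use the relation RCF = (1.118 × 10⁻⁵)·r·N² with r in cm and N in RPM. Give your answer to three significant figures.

RCF_max = 1.118 × 10⁻⁵ × 21.2 × (6330)² = 1.118 × 10⁻⁵ × 21.2 × 40,068,900 ≈ 9,497 × g
RCF_min = 1.118 × 10⁻⁵ × 13.5 × (6330)² = 1.118 × 10⁻⁵ × 13.5 × 40,068,900 ≈ 6,047.6 × g
ΔRCF = 9,497 − 6,047.6 = 3,449.4

3450 ×g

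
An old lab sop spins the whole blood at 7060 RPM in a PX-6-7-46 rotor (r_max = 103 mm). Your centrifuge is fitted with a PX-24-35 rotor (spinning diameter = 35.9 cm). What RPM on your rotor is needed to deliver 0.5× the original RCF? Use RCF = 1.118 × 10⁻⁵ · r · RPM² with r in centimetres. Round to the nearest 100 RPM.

Original rotor: r = 103 mm = 10.3 cm
RCF = 1.118 × 10⁻⁵ × r × N²
RCF_original = 1.118 × 10⁻⁵ × 10.3 × (7060)² = 1.118 × 10⁻⁵ × 10.3 × 49,843,600 ≈ 5,739.7 × g
Target RCF = 0.5 × 5,739.7 ≈ 2,869.8 × g
Your rotor: r = 35.9 / 2 = 17.95 cm
2,869.8 = 1.118 × 10⁻⁵ × 17.95 × N²
N² = 2,869.8 / (20.0681 × 10⁻⁵) = 14,300,307
N ≈ √14,300,307 ≈ 3,781.6

3800 RPM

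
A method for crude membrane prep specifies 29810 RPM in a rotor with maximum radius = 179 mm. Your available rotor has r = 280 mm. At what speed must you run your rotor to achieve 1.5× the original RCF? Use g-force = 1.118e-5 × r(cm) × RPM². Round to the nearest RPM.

Original rotor: r = 179 mm = 17.9 cm
RCF_original = 1.118 × 10⁻⁵ × 17.9 × (29810)² = 1.118 × 10⁻⁵ × 17.9 × 888,636,100 ≈ 177,835.6 × g
Target RCF = 1.5 × 177,835.6 ≈ 266,753.4 × g
Your rotor: r = 280 mm = 28.0 cm
266,753.4 = 1.118 × 10⁻⁵ × 28 × N²
N² = 266,753.4 / (31.304 × 10⁻⁵) = 852,138,385
N ≈ √852,138,385 ≈ 29,191.4

29191 RPM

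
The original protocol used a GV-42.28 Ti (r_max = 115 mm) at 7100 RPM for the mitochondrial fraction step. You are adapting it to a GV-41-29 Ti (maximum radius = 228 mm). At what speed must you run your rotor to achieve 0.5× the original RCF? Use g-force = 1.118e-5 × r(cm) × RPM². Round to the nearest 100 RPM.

3600 RPM

Original rotor: r = 115 mm = 11.5 cm
RCF = 1.118 × 10⁻⁵ × r × N²
RCF_original = 1.118 × 10⁻⁵ × 11.5 × (7100)² = 1.118 × 10⁻⁵ × 11.5 × 50,410,000 ≈ 6,481.2 × g
Target RCF = 0.5 × 6,481.2 ≈ 3,240.6 × g
Your rotor: r = 228 mm = 22.8 cm
3,240.6 = 1.118 × 10⁻⁵ × 22.8 × N²
N² = 3,240.6 / (25.4904 × 10⁻⁵) = 12,713,021
N ≈ √12,713,021 ≈ 3,565.5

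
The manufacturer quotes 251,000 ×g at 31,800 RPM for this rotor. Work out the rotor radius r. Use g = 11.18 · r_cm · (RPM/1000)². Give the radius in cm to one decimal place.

RCF = 11.18 × r × (N/1000)²
251000 = 11.18 × r × (31.8)²
r = 251000 / (11.18 × 1011.24) = 251000 / 11305.66 ≈ 22.201 cm

≈ 22.2 cm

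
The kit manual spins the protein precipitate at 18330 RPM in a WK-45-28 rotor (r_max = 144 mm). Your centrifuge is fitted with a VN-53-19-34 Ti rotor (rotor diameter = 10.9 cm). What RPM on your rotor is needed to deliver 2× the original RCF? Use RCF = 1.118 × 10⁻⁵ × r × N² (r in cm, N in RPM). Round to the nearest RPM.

42137 RPM

Original rotor: r = 144 mm = 14.4 cm
RCF_original = 1.118 × 10⁻⁵ × 14.4 × (18330)² = 1.118 × 10⁻⁵ × 14.4 × 335,988,900 ≈ 54,091.5 × g
Target RCF = 2 × 54,091.5 ≈ 108,183 × g
Your rotor: r = 10.9 / 2 = 5.45 cm
108,183 = 1.118 × 10⁻⁵ × 5.45 × N²
N² = 108,183 / (6.0931 × 10⁻⁵) = 1,775,500,156
N ≈ √1,775,500,156 ≈ 42,136.7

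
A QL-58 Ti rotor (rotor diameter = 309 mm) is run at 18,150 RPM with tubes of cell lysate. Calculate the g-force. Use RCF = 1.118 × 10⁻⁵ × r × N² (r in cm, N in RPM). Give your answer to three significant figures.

56900 × g

r = 309 mm / 2 = 154.5 mm = 15.45 cm
RCF = 1.118 × 10⁻⁵ × r × N²
RCF = 1.118 × 10⁻⁵ × 15.45 × (18150)² = 1.118 × 10⁻⁵ × 15.45 × 329,422,500 ≈ 56,901.5 × g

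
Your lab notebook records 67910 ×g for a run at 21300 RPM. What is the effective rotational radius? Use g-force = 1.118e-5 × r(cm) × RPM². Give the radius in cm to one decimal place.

67910 = 1.118 × 10⁻⁵ × r × (21300)²
r = 67910 / (1.118 × 10⁻⁵ × 453,690,000) = 67910 / 5072.254 ≈ 13.389 cm

≈ 13.4 cm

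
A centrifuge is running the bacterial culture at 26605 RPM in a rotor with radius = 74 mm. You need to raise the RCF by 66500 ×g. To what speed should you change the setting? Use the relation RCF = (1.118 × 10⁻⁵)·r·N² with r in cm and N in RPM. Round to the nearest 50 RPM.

≈ 38900 RPM

r = 74 mm = 7.4 cm
Current RCF = 1.118 × 10⁻⁵ × 7.4 × (26605)² = 1.118 × 10⁻⁵ × 7.4 × 707,826,025 ≈ 58,559.9 × g
Target RCF = 58,559.9 + 66,500 = 125,059.9 × g
N² = 125,059.9 / (8.2732 × 10⁻⁵) = 1,511,626,698
N ≈ √1,511,626,698 ≈ 38,879.6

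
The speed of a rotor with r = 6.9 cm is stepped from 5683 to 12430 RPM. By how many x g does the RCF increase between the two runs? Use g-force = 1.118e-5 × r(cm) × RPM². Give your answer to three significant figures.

≈ 9430 x g

RCF₁ = 1.118 × 10⁻⁵ × 6.9 × (5683)² = 1.118 × 10⁻⁵ × 6.9 × 32,296,489 ≈ 2,491.4 × g
RCF₂ = 1.118 × 10⁻⁵ × 6.9 × (12430)² = 1.118 × 10⁻⁵ × 6.9 × 154,504,900 ≈ 11,918.8 × g
Increase = 11,918.8 − 2,491.4 = 9,427.4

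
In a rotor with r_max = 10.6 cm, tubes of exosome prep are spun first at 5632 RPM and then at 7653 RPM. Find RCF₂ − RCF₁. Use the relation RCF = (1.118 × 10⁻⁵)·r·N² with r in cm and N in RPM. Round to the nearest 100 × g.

RCF₁ = 1.118 × 10⁻⁵ × 10.6 × (5632)² = 1.118 × 10⁻⁵ × 10.6 × 31,719,424 ≈ 3,759 × g
RCF₂ = 1.118 × 10⁻⁵ × 10.6 × (7653)² = 1.118 × 10⁻⁵ × 10.6 × 58,568,409 ≈ 6,940.8 × g
Increase = 6,940.8 − 3,759 = 3,181.8

3200 x g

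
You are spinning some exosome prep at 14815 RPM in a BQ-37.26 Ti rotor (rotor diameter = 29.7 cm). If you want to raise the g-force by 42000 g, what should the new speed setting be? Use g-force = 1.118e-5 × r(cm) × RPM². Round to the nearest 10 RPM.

N₂ ≈ 21740 RPM

r = 29.7 / 2 = 14.85 cm
Current RCF = 1.118 × 10⁻⁵ × 14.85 × (14815)² = 1.118 × 10⁻⁵ × 14.85 × 219,484,225 ≈ 36,439.4 × g
Target RCF = 36,439.4 + 42,000 = 78,439.4 × g
N² = 78,439.4 / (16.6023 × 10⁻⁵) = 472,461,045
N ≈ √472,461,045 ≈ 21,736.2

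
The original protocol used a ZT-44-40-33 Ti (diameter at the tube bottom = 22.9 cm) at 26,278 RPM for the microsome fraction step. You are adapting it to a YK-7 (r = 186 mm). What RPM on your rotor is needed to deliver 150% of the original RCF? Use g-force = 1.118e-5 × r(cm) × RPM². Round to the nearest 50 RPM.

Original rotor: r = 22.9 / 2 = 11.45 cm
RCF_original = 1.118 × 10⁻⁵ × 11.45 × (26278)² = 1.118 × 10⁻⁵ × 11.45 × 690,533,284 ≈ 88,395.9 × g
Target RCF = 1.5 × 88,395.9 ≈ 132,593.8 × g
Your rotor: r = 186 mm = 18.6 cm
132,593.8 = 1.118 × 10⁻⁵ × 18.6 × N²
N² = 132,593.8 / (20.7948 × 10⁻⁵) = 637,629,600
N ≈ √637,629,600 ≈ 25,251.3

≈ 25250 RPM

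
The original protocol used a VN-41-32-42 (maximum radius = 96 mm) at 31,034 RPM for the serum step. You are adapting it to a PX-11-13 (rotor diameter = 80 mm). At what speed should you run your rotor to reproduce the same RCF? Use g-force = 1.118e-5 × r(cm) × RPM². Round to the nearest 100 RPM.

Original rotor: r = 96 mm = 9.6 cm
RCF_original = 1.118 × 10⁻⁵ × 9.6 × (31034)² = 1.118 × 10⁻⁵ × 9.6 × 963,109,156 ≈ 103,368.6 × g
Your rotor: r = 80 mm / 2 = 40 mm = 4 cm
103,368.6 = 1.118 × 10⁻⁵ × 4 × N²
N² = 103,368.6 / (4.472 × 10⁻⁵) = 2,311,462,433
N ≈ √2,311,462,433 ≈ 48,077.7

48100 RPM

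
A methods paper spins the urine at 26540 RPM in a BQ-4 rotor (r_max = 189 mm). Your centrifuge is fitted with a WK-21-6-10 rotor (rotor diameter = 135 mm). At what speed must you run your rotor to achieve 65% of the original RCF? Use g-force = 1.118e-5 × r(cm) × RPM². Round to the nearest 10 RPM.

Original rotor: r = 189 mm = 18.9 cm
RCF = 1.118 × 10⁻⁵ × r × N²
RCF_original = 1.118 × 10⁻⁵ × 18.9 × (26540)² = 1.118 × 10⁻⁵ × 18.9 × 704,371,600 ≈ 148,835.1 × g
Target RCF = 0.65 × 148,835.1 ≈ 96,742.8 × g
Your rotor: r = 135 mm / 2 = 67.5 mm = 6.75 cm
96,742.8 = 1.118 × 10⁻⁵ × 6.75 × N²
N² = 96,742.8 / (7.5465 × 10⁻⁵) = 1,281,955,874
N ≈ √1,281,955,874 ≈ 35,804.4

35800 RPM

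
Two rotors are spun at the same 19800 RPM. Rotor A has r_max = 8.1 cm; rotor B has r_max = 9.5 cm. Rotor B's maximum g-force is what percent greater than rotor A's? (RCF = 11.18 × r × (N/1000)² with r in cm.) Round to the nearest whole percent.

At equal RPM, RCF scales linearly with r: ratio = 9.5 / 8.1 = 1.1728.
So rotor B delivers 17.3% more g-force.

17%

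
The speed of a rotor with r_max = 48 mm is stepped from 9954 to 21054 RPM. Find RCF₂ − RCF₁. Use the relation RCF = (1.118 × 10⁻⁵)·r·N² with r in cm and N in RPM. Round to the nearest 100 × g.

r = 48 mm = 4.8 cm
RCF₁ = 1.118 × 10⁻⁵ × 4.8 × (9954)² = 1.118 × 10⁻⁵ × 4.8 × 99,082,116 ≈ 5,317.1 × g
RCF₂ = 1.118 × 10⁻⁵ × 4.8 × (21054)² = 1.118 × 10⁻⁵ × 4.8 × 443,270,916 ≈ 23,787.7 × g
Increase = 23,787.7 − 5,317.1 = 18,470.6

18500 x g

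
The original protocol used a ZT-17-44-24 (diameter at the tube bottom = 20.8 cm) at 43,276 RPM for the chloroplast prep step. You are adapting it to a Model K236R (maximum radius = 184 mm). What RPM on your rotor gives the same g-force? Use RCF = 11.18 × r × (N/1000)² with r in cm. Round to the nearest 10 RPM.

32540 RPM

Original rotor: r = 20.8 / 2 = 10.4 cm
RCF = 11.18 × r × (N/1000)²
RCF_original = 11.18 × 10.4 × (43.276)² = 11.18 × 10.4 × 1,872.812176 ≈ 217,755.6 × g
Your rotor: r = 184 mm = 18.4 cm
217,755.6 = 11.18 × 18.4 × (N/1000)²
(N/1000)² = 217,755.6 / 205.712 = 1058.546
N = 1000 × √1058.546 ≈ 32,535.3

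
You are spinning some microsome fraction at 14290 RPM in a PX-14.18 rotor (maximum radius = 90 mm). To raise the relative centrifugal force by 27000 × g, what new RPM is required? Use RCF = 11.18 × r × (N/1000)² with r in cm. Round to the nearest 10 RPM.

r = 90 mm = 9.0 cm
Current RCF = 11.18 × 9 × (14.29)² = 11.18 × 9 × 204.2041 ≈ 20,547 × g
Target RCF = 20,547 + 27,000 = 47,547 × g
(N/1000)² = 47,547 / 100.62 = 472.5403
N = 1000 × √472.5403 ≈ 21,738.0

N₂ ≈ 21740 RPM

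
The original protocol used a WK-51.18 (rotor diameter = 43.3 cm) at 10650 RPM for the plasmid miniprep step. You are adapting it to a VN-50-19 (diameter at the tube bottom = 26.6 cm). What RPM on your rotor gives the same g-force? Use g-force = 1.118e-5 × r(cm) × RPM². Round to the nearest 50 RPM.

13600 RPM

Original rotor: r = 43.3 / 2 = 21.65 cm
RCF_original = 1.118 × 10⁻⁵ × 21.65 × (10650)² = 1.118 × 10⁻⁵ × 21.65 × 113,422,500 ≈ 27,453.6 × g
Your rotor: r = 26.6 / 2 = 13.3 cm
27,453.6 = 1.118 × 10⁻⁵ × 13.3 × N²
N² = 27,453.6 / (14.8694 × 10⁻⁵) = 184,631,525
N ≈ √184,631,525 ≈ 13,587.9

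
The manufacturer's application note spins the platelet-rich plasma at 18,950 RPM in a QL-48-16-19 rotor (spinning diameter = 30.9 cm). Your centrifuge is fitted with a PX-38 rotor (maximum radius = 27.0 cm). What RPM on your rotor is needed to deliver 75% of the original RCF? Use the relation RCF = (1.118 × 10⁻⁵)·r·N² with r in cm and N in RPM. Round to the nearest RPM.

≈ 12414 RPM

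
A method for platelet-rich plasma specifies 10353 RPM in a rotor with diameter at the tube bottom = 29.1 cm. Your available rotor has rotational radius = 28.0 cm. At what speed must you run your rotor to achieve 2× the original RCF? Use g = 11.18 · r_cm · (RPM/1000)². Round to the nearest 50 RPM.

≈ 10550 RPM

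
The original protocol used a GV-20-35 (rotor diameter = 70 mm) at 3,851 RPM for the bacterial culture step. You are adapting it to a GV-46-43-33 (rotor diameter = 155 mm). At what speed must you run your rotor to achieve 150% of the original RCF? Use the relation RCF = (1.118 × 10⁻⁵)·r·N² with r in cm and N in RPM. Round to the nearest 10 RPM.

Original rotor: r = 70 mm / 2 = 35 mm = 3.5 cm
RCF_original = 1.118 × 10⁻⁵ × 3.5 × (3851)² = 1.118 × 10⁻⁵ × 3.5 × 14,830,201 ≈ 580.3 × g
Target RCF = 1.5 × 580.3 ≈ 870.4 × g
Your rotor: r = 155 mm / 2 = 77.5 mm = 7.75 cm
870.4 = 1.118 × 10⁻⁵ × 7.75 × N²
N² = 870.4 / (8.6645 × 10⁻⁵) = 10,045,588
N ≈ √10,045,588 ≈ 3,169.5

3170 RPM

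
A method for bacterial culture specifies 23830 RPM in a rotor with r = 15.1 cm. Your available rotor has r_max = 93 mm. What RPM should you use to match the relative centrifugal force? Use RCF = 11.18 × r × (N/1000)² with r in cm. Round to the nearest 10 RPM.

RCF = 11.18 × r × (N/1000)²
RCF_original = 11.18 × 15.1 × (23.83)² = 11.18 × 15.1 × 567.8689 ≈ 95,866.5 × g
Your rotor: r = 93 mm = 9.3 cm
95,866.5 = 11.18 × 9.3 × (N/1000)²
(N/1000)² = 95,866.5 / 103.974 = 922.0238
N = 1000 × √922.0238 ≈ 30,364.8

≈ 30360 RPM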